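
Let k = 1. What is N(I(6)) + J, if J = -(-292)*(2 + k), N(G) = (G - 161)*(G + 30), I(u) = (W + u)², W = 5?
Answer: -5164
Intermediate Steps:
I(u) = (5 + u)²
N(G) = (-161 + G)*(30 + G)
J = 876 (J = -(-292)*(2 + 1) = -(-292)*3 = -146*(-6) = 876)
N(I(6)) + J = (-4830 + ((5 + 6)²)² - 131*(5 + 6)²) + 876 = (-4830 + (11²)² - 131*11²) + 876 = (-4830 + 121² - 131*121) + 876 = (-4830 + 14641 - 15851) + 876 = -6040 + 876 = -5164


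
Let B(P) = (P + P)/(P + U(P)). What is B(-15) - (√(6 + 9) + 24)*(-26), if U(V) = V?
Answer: 625 + 26*√15 ≈ 725.70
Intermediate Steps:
B(P) = 1 (B(P) = (P + P)/(P + P) = (2*P)/((2*P)) = (2*P)*(1/(2*P)) = 1)
B(-15) - (√(6 + 9) + 24)*(-26) = 1 - (√(6 + 9) + 24)*(-26) = 1 - (√15 + 24)*(-26) = 1 - (24 + √15)*(-26) = 1 - (-624 - 26*√15) = 1 + (624 + 26*√15) = 625 + 26*√15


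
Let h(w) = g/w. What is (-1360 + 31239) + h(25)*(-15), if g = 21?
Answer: 149332/5 ≈ 29866.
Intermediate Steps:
h(w) = 21/w
(-1360 + 31239) + h(25)*(-15) = (-1360 + 31239) + (21/25)*(-15) = 29879 + (21*(1/25))*(-15) = 29879 + (21/25)*(-15) = 29879 - 63/5 = 149332/5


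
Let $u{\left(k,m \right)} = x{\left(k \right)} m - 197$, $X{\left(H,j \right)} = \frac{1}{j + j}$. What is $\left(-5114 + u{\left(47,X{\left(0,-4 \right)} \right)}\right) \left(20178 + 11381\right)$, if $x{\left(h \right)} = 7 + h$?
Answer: $- \frac{671291489}{4} \approx -1.6782 \cdot 10^{8}$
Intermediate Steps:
$X{\left(H,j \right)} = \frac{1}{2 j}$
$u{\left(k,m \right)} = -197 + m \left(7 + k\right)$ ($u{\left(k,m \right)} = \left(7 + k\right) m - 197 = m \left(7 + k\right) - 197 = -197 + m \left(7 + k\right)$)
$\left(-5114 + u{\left(47,X{\left(0,-4 \right)} \right)}\right) \left(20178 + 11381\right) = \left(-5114 - \left(197 - \frac{1}{2 \left(-4\right)} \left(7 + 47\right)\right)\right) \left(20178 + 11381\right) = \left(-5114 - \left(197 - \frac{1}{2} \left(- \frac{1}{4}\right) 54\right)\right) 31559 = \left(-5114 - \frac{815}{4}\right) 31559 = \left(- \frac{21271}{4}\right) 31559 = - \frac{671291489}{4}$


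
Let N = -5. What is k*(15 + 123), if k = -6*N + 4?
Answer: 4692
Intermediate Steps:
k = 34 (k = -6*(-5) + 4 = 30 + 4 = 34)
k*(15 + 123) = 34*(15 + 123) = 34*138 = 4692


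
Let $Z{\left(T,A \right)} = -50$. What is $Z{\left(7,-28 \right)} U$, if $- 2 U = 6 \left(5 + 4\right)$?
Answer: $1350$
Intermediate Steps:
$U = -27$ ($U = - \frac{6 \left(5 + 4\right)}{2} = - \frac{6 \cdot 9}{2} = \left(- \frac{1}{2}\right) 54 = -27$)
$Z{\left(7,-28 \right)} U = \left(-50\right) \left(-27\right) = 1350$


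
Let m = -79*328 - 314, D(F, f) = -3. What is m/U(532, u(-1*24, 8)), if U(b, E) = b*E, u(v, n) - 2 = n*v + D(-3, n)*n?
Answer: 13113/56924 ≈ 0.23036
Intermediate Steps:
m = -26226 (m = -25912 - 314 = -26226)
u(v, n) = 2 - 3*n + n*v (u(v, n) = 2 + (n*v - 3*n) = 2 + (-3*n + n*v) = 2 - 3*n + n*v)
U(b, E) = E*b
m/U(532, u(-1*24, 8)) = -26226*1/(532*(2 - 3*8 + 8*(-1*24))) = -26226*1/(532*(2 - 24 + 8*(-24))) = -26226*1/(532*(2 - 24 - 192)) = -26226/((-214*532)) = -26226/(-113848) = -26226*(-1/113848) = 13113/56924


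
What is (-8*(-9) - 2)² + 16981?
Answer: 21881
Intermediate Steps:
(-8*(-9) - 2)² + 16981 = (72 - 2)² + 16981 = 70² + 16981 = 4900 + 16981 = 21881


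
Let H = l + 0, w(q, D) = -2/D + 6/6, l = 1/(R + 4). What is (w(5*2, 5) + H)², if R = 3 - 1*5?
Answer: 121/100 ≈ 1.2100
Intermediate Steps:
R = -2 (R = 3 - 5 = -2)
l = ½ (l = 1/(-2 + 4) = 1/2 = ½ ≈ 0.50000)
w(q, D) = 1 - 2/D (w(q, D) = -2/D + 6*(⅙) = -2/D + 1 = 1 - 2/D)
H = ½ (H = ½ + 0 = ½ ≈ 0.50000)
(w(5*2, 5) + H)² = ((-2 + 5)/5 + ½)² = ((⅕)*3 + ½)² = (⅗ + ½)² = (11/10)² = 121/100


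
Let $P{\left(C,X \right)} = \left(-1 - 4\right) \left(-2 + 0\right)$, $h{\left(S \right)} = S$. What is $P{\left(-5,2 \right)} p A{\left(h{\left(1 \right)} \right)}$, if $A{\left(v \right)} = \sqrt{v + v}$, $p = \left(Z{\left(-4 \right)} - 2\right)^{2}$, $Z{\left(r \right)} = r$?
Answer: $360 \sqrt{2} \approx 509.12$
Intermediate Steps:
$P{\left(C,X \right)} = 10$ ($P{\left(C,X \right)} = \left(-5\right) \left(-2\right) = 10$)
$p = 36$ ($p = \left(-4 - 2\right)^{2} = \left(-6\right)^{2} = 36$)
$A{\left(v \right)} = \sqrt{2} \sqrt{v}$ ($A{\left(v \right)} = \sqrt{2 v} = \sqrt{2} \sqrt{v}$)
$P{\left(-5,2 \right)} p A{\left(h{\left(1 \right)} \right)} = 10 \cdot 36 \sqrt{2} \sqrt{1} = 360 \sqrt{2} \cdot 1 = 360 \sqrt{2}$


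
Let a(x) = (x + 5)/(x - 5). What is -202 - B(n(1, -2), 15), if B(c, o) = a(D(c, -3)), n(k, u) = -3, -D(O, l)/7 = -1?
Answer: -208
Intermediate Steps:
D(O, l) = 7 (D(O, l) = -7*(-1) = 7)
a(x) = (5 + x)/(-5 + x)
B(c, o) = 6 (B(c, o) = (5 + 7)/(-5 + 7) = 12/2 = (1/2)*12 = 6)
-202 - B(n(1, -2), 15) = -202 - 1*6 = -202 - 6 = -208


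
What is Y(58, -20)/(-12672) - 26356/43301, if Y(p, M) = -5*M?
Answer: -84578333/137177568 ≈ -0.61656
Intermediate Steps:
Y(58, -20)/(-12672) - 26356/43301 = -5*(-20)/(-12672) - 26356/43301 = 100*(-1/12672) - 26356*1/43301 = -25/3168 - 26356/43301 = -84578333/137177568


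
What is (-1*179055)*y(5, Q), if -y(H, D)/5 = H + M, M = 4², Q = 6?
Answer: 18800775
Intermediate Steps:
M = 16
y(H, D) = -80 - 5*H (y(H, D) = -5*(H + 16) = -5*(16 + H) = -80 - 5*H)
(-1*179055)*y(5, Q) = (-1*179055)*(-80 - 5*5) = -179055*(-80 - 25) = -179055*(-105) = 18800775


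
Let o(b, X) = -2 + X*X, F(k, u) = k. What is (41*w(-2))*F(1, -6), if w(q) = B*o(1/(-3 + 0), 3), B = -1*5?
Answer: -1435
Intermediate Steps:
o(b, X) = -2 + X²
B = -5
w(q) = -35 (w(q) = -5*(-2 + 3²) = -5*(-2 + 9) = -5*7 = -35)
(41*w(-2))*F(1, -6) = (41*(-35))*1 = -1435*1 = -1435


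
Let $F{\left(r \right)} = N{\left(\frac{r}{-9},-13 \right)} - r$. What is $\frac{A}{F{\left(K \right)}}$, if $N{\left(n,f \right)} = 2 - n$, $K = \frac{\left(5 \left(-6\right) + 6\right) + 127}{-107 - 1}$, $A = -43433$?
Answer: $- \frac{10554219}{692} \approx -15252.0$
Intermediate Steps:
$K = - \frac{103}{108}$ ($K = \frac{\left(-30 + 6\right) + 127}{-108} = \left(-24 + 127\right) \left(- \frac{1}{108}\right) = 103 \left(- \frac{1}{108}\right) = - \frac{103}{108} \approx -0.9537$)
$F{\left(r \right)} = 2 - \frac{8 r}{9}$ ($F{\left(r \right)} = \left(2 - \frac{r}{-9}\right) - r = \left(2 - r \left(- \frac{1}{9}\right)\right) - r = \left(2 - - \frac{r}{9}\right) - r = \left(2 + \frac{r}{9}\right) - r = 2 - \frac{8 r}{9}$)
$\frac{A}{F{\left(K \right)}} = - \frac{43433}{2 - - \frac{206}{243}} = - \frac{43433}{2 + \frac{206}{243}} = - \frac{43433}{\frac{692}{243}} = \left(-43433\right) \frac{243}{692} = - \frac{10554219}{692}$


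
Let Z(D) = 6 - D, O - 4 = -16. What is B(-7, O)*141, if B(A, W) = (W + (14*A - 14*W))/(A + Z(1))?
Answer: -4089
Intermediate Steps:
O = -12 (O = 4 - 16 = -12)
B(A, W) = (-13*W + 14*A)/(5 + A) (B(A, W) = (W + (14*A - 14*W))/(A + (6 - 1*1)) = (W + (-14*W + 14*A))/(A + (6 - 1)) = (-13*W + 14*A)/(A + 5) = (-13*W + 14*A)/(5 + A))
B(-7, O)*141 = ((-13*(-12) + 14*(-7))/(5 - 7))*141 = ((156 - 98)/(-2))*141 = -½*58*141 = -29*141 = -4089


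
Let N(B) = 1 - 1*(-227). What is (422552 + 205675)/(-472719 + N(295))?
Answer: -69803/52499 ≈ -1.3296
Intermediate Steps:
N(B) = 228 (N(B) = 1 + 227 = 228)
(422552 + 205675)/(-472719 + N(295)) = (422552 + 205675)/(-472719 + 228) = 628227/(-472491) = 628227*(-1/472491) = -69803/52499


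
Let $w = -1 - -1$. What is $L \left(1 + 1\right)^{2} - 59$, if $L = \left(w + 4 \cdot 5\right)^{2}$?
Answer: $1541$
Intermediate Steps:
$w = 0$ ($w = -1 + 1 = 0$)
$L = 400$ ($L = \left(0 + 4 \cdot 5\right)^{2} = \left(0 + 20\right)^{2} = 20^{2} = 400$)
$L \left(1 + 1\right)^{2} - 59 = 400 \left(1 + 1\right)^{2} - 59 = 400 \cdot 2^{2} - 59 = 400 \cdot 4 - 59 = 1600 - 59 = 1541$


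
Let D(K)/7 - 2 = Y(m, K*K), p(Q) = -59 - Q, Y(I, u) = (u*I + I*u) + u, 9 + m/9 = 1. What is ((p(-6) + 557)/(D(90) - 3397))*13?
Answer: -6552/8111483 ≈ -0.00080774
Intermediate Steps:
m = -72 (m = -81 + 9*1 = -81 + 9 = -72)
Y(I, u) = u + 2*I*u (Y(I, u) = (I*u + I*u) + u = 2*I*u + u = u + 2*I*u)
D(K) = 14 - 1001*K² (D(K) = 14 + 7*((K*K)*(1 + 2*(-72))) = 14 + 7*(K²*(1 - 144)) = 14 + 7*(K²*(-143)) = 14 + 7*(-143*K²) = 14 - 1001*K²)
((p(-6) + 557)/(D(90) - 3397))*13 = (((-59 - 1*(-6)) + 557)/((14 - 1001*90²) - 3397))*13 = (((-59 + 6) + 557)/((14 - 1001*8100) - 3397))*13 = ((-53 + 557)/((14 - 8108100) - 3397))*13 = (504/(-8108086 - 3397))*13 = (504/(-8111483))*13 = (504*(-1/8111483))*13 = -504/8111483*13 = -6552/8111483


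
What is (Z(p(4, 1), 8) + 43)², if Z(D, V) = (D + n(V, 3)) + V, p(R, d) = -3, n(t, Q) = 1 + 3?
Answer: 2704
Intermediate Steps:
n(t, Q) = 4
Z(D, V) = 4 + D + V (Z(D, V) = (D + 4) + V = (4 + D) + V = 4 + D + V)
(Z(p(4, 1), 8) + 43)² = ((4 - 3 + 8) + 43)² = (9 + 43)² = 52² = 2704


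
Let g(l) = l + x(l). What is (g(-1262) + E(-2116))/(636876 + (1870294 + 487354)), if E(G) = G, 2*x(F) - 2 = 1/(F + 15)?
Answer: -8422239/7468342856 ≈ -0.0011277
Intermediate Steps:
x(F) = 1 + 1/(2*(15 + F)) (x(F) = 1 + 1/(2*(F + 15)) = 1 + 1/(2*(15 + F)))
g(l) = l + (31/2 + l)/(15 + l)
(g(-1262) + E(-2116))/(636876 + (1870294 + 487354)) = ((31/2 + (-1262)² + 16*(-1262))/(15 - 1262) - 2116)/(636876 + (1870294 + 487354)) = ((31/2 + 1592644 - 20192)/(-1247) - 2116)/(636876 + 2357648) = (-1/1247*3144935/2 - 2116)/2994524 = (-3144935/2494 - 2116)*(1/2994524) = -8422239/2494*1/2994524 = -8422239/7468342856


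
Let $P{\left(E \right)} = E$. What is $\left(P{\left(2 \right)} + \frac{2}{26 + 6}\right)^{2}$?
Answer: $\frac{1089}{256} \approx 4.2539$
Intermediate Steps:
$\left(P{\left(2 \right)} + \frac{2}{26 + 6}\right)^{2} = \left(2 + \frac{2}{26 + 6}\right)^{2} = \left(2 + \frac{2}{32}\right)^{2} = \left(2 + 2 \cdot \frac{1}{32}\right)^{2} = \left(2 + \frac{1}{16}\right)^{2} = \left(\frac{33}{16}\right)^{2} = \frac{1089}{256}$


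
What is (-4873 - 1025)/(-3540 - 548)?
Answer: 2949/2044 ≈ 1.4428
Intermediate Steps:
(-4873 - 1025)/(-3540 - 548) = -5898/(-4088) = -5898*(-1/4088) = 2949/2044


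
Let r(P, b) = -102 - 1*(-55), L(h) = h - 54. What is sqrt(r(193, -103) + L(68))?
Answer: I*sqrt(33) ≈ 5.7446*I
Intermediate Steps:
L(h) = -54 + h
r(P, b) = -47 (r(P, b) = -102 + 55 = -47)
sqrt(r(193, -103) + L(68)) = sqrt(-47 + (-54 + 68)) = sqrt(-47 + 14) = sqrt(-33) = I*sqrt(33)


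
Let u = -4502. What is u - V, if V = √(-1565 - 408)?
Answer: -4502 - I*√1973 ≈ -4502.0 - 44.418*I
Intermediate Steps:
V = I*√1973 (V = √(-1973) = I*√1973 ≈ 44.418*I)
u - V = -4502 - I*√1973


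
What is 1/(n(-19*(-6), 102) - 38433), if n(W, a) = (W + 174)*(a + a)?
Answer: 1/20319 ≈ 4.9215e-5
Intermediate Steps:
n(W, a) = 2*a*(174 + W) (n(W, a) = (174 + W)*(2*a) = 2*a*(174 + W))
1/(n(-19*(-6), 102) - 38433) = 1/(2*102*(174 - 19*(-6)) - 38433) = 1/(2*102*(174 + 114) - 38433) = 1/(2*102*288 - 38433) = 1/(58752 - 38433) = 1/20319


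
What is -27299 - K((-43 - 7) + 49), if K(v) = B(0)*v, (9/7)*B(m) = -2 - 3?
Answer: -245726/9 ≈ -27303.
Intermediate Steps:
B(m) = -35/9 (B(m) = 7*(-2 - 3)/9 = (7/9)*(-5) = -35/9)
K(v) = -35*v/9
-27299 - K((-43 - 7) + 49) = -27299 - (-35)*((-43 - 7) + 49)/9 = -27299 - (-35)*(-50 + 49)/9 = -27299 - (-35)*(-1)/9 = -27299 - 1*35/9 = -27299 - 35/9 = -245726/9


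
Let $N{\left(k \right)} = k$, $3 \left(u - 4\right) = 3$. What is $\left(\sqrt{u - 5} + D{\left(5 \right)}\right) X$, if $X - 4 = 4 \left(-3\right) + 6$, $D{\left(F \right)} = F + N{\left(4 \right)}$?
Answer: $-18$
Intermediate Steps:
$u = 5$ ($u = 4 + \frac{1}{3} \cdot 3 = 4 + 1 = 5$)
$D{\left(F \right)} = 4 + F$ ($D{\left(F \right)} = F + 4 = 4 + F$)
$X = -2$ ($X = 4 + \left(4 \left(-3\right) + 6\right) = 4 + \left(-12 + 6\right) = 4 - 6 = -2$)
$\left(\sqrt{u - 5} + D{\left(5 \right)}\right) X = \left(\sqrt{5 - 5} + \left(4 + 5\right)\right) \left(-2\right) = \left(\sqrt{0} + 9\right) \left(-2\right) = \left(0 + 9\right) \left(-2\right) = 9 \left(-2\right) = -18$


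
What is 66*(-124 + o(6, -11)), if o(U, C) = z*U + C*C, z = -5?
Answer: -2178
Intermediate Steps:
o(U, C) = C² - 5*U (o(U, C) = -5*U + C*C = -5*U + C² = C² - 5*U)
66*(-124 + o(6, -11)) = 66*(-124 + ((-11)² - 5*6)) = 66*(-124 + (121 - 30)) = 66*(-124 + 91) = 66*(-33) = -2178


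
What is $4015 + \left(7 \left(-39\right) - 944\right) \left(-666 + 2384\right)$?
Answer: $-2086791$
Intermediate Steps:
$4015 + \left(7 \left(-39\right) - 944\right) \left(-666 + 2384\right) = 4015 + \left(-273 - 944\right) 1718 = 4015 - 2090806 = -2086791$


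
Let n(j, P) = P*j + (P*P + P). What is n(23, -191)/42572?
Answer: 31897/42572 ≈ 0.74925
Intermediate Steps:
n(j, P) = P + P² + P*j (n(j, P) = P*j + (P² + P) = P*j + (P + P²) = P + P² + P*j)
n(23, -191)/42572 = -191*(1 - 191 + 23)/42572 = -191*(-167)*(1/42572) = 31897*(1/42572) = 31897/42572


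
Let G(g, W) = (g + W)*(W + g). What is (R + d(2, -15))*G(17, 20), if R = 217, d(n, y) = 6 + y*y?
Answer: 613312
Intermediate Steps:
d(n, y) = 6 + y²
G(g, W) = (W + g)² (G(g, W) = (W + g)*(W + g) = (W + g)²)
(R + d(2, -15))*G(17, 20) = (217 + (6 + (-15)²))*(20 + 17)² = (217 + (6 + 225))*37² = (217 + 231)*1369 = 448*1369 = 613312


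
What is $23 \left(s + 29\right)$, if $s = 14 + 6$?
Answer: $1127$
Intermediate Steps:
$s = 20$
$23 \left(s + 29\right) = 23 \left(20 + 29\right) = 23 \cdot 49 = 1127$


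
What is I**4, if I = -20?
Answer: 160000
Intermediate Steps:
I**4 = (-20)**4 = 160000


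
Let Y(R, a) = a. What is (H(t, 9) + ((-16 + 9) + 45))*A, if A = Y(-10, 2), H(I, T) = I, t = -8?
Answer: 60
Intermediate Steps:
A = 2
(H(t, 9) + ((-16 + 9) + 45))*A = (-8 + ((-16 + 9) + 45))*2 = (-8 + (-7 + 45))*2 = (-8 + 38)*2 = 30*2 = 60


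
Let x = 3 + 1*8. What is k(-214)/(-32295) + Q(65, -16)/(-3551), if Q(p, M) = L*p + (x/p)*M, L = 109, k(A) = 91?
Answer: -2977595024/1490834085 ≈ -1.9973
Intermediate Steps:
x = 11 (x = 3 + 8 = 11)
Q(p, M) = 109*p + 11*M/p (Q(p, M) = 109*p + (11/p)*M = 109*p + 11*M/p)
k(-214)/(-32295) + Q(65, -16)/(-3551) = 91/(-32295) + (109*65 + 11*(-16)/65)/(-3551) = 91*(-1/32295) + (7085 + 11*(-16)*(1/65))*(-1/3551) = -91/32295 + (7085 - 176/65)*(-1/3551) = -91/32295 + (460349/65)*(-1/3551) = -91/32295 - 460349/230815 = -2977595024/1490834085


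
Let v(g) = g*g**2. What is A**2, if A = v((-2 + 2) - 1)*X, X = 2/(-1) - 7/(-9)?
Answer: 121/81 ≈ 1.4938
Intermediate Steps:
v(g) = g**3
X = -11/9 (X = 2*(-1) - 7*(-1/9) = -2 + 7/9 = -11/9 ≈ -1.2222)
A = 11/9 (A = ((-2 + 2) - 1)**3*(-11/9) = (0 - 1)**3*(-11/9) = (-1)**3*(-11/9) = -1*(-11/9) = 11/9 ≈ 1.2222)
A**2 = (11/9)**2 = 121/81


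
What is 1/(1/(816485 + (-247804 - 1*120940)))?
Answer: 447741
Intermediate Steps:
1/(1/(816485 + (-247804 - 1*120940))) = 1/(1/(816485 + (-247804 - 120940))) = 1/(1/(816485 - 368744)) = 1/(1/447741) = 447741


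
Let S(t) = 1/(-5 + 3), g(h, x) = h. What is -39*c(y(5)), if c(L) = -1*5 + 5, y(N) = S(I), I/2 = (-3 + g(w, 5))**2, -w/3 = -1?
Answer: 0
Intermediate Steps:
w = 3 (w = -3*(-1) = 3)
I = 0 (I = 2*(-3 + 3)**2 = 2*0**2 = 2*0 = 0)
S(t) = -1/2 (S(t) = 1/(-2) = -1/2)
y(N) = -1/2
c(L) = 0 (c(L) = -5 + 5 = 0)
-39*c(y(5)) = -39*0 = 0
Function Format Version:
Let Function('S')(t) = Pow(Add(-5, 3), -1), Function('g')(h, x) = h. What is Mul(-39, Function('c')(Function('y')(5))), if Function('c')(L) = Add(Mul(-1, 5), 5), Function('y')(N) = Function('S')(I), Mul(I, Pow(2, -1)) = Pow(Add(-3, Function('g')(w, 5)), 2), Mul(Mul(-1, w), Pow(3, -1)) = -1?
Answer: 0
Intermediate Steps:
w = 3 (w = Mul(-3, -1) = 3)
I = 0 (I = Mul(2, Pow(Add(-3, 3), 2)) = Mul(2, Pow(0, 2)) = Mul(2, 0) = 0)
Function('S')(t) = Rational(-1, 2) (Function('S')(t) = Pow(-2, -1) = Rational(-1, 2))
Function('y')(N) = Rational(-1, 2)
Function('c')(L) = 0 (Function('c')(L) = Add(-5, 5) = 0)
Mul(-39, Function('c')(Function('y')(5))) = Mul(-39, 0) = 0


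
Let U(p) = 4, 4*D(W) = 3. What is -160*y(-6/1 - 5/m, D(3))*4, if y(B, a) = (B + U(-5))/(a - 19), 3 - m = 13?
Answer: -3840/73 ≈ -52.603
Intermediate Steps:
m = -10 (m = 3 - 1*13 = 3 - 13 = -10)
D(W) = ¾ (D(W) = (¼)*3 = ¾)
y(B, a) = (4 + B)/(-19 + a) (y(B, a) = (B + 4)/(a - 19) = (4 + B)/(-19 + a))
-160*y(-6/1 - 5/m, D(3))*4 = -160*(4 + (-6/1 - 5/(-10)))/(-19 + ¾)*4 = -160*(4 + (-6*1 - 5*(-⅒)))/(-73/4)*4 = -(-640)*(4 + (-6 + ½))/73*4 = -(-640)*(4 - 11/2)/73*4 = -(-640)*(-3)/(73*2)*4 = -160*6/73*4 = -960/73*4 = -3840/73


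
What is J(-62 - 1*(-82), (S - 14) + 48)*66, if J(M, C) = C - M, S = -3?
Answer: 726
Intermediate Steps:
J(-62 - 1*(-82), (S - 14) + 48)*66 = (((-3 - 14) + 48) - (-62 - 1*(-82)))*66 = ((-17 + 48) - (-62 + 82))*66 = (31 - 1*20)*66 = (31 - 20)*66 = 11*66 = 726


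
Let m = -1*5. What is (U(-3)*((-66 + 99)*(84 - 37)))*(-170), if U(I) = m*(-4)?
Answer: -5273400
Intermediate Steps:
m = -5
U(I) = 20 (U(I) = -5*(-4) = 20)
(U(-3)*((-66 + 99)*(84 - 37)))*(-170) = (20*((-66 + 99)*(84 - 37)))*(-170) = (20*(33*47))*(-170) = (20*1551)*(-170) = 31020*(-170) = -5273400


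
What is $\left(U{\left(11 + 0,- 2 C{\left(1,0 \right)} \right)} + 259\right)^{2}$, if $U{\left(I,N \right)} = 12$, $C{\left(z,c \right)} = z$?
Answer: $73441$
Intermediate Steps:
$\left(U{\left(11 + 0,- 2 C{\left(1,0 \right)} \right)} + 259\right)^{2} = \left(12 + 259\right)^{2} = 271^{2} = 73441$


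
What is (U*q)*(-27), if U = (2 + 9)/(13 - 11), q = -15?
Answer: 4455/2 ≈ 2227.5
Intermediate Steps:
U = 11/2 ≈ 5.5000
(U*q)*(-27) = ((11/2)*(-15))*(-27) = -165/2*(-27) = 4455/2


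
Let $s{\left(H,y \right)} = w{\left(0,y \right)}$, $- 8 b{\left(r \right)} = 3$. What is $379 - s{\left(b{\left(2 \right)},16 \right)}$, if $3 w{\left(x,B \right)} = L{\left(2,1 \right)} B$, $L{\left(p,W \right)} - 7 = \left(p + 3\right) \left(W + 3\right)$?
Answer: $235$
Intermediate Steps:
$L{\left(p,W \right)} = 7 + \left(3 + W\right) \left(3 + p\right)$ ($L{\left(p,W \right)} = 7 + \left(p + 3\right) \left(W + 3\right) = 7 + \left(3 + p\right) \left(3 + W\right) = 7 + \left(3 + W\right) \left(3 + p\right)$)
$b{\left(r \right)} = - \frac{3}{8}$ ($b{\left(r \right)} = \left(- \frac{1}{8}\right) 3 = - \frac{3}{8}$)
$w{\left(x,B \right)} = 9 B$ ($w{\left(x,B \right)} = \frac{\left(16 + 3 \cdot 1 + 3 \cdot 2 + 1 \cdot 2\right) B}{3} = \frac{\left(16 + 3 + 6 + 2\right) B}{3} = \frac{27 B}{3} = 9 B$)
$s{\left(H,y \right)} = 9 y$
$379 - s{\left(b{\left(2 \right)},16 \right)} = 379 - 9 \cdot 16 = 379 - 144 = 235$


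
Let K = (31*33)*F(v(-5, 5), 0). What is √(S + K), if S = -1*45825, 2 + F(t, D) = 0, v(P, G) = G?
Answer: 9*I*√591 ≈ 218.79*I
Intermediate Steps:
F(t, D) = -2 (F(t, D) = -2 + 0 = -2)
S = -45825
K = -2046 (K = (31*33)*(-2) = 1023*(-2) = -2046)
√(S + K) = √(-45825 - 2046) = √(-47871) = 9*I*√591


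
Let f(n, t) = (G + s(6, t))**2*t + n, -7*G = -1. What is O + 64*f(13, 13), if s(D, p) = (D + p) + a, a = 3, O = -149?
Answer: 20022267/49 ≈ 4.0862e+5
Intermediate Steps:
G = 1/7 (G = -1/7*(-1) = 1/7 ≈ 0.14286)
s(D, p) = 3 + D + p (s(D, p) = (D + p) + 3 = 3 + D + p)
f(n, t) = n + t*(64/7 + t)**2 (f(n, t) = (1/7 + (3 + 6 + t))**2*t + n = (1/7 + (9 + t))**2*t + n = (64/7 + t)**2*t + n = t*(64/7 + t)**2 + n = n + t*(64/7 + t)**2)
O + 64*f(13, 13) = -149 + 64*(13 + (1/49)*13*(64 + 7*13)**2) = -149 + 64*(13 + (1/49)*13*(64 + 91)**2) = -149 + 64*(13 + (1/49)*13*155**2) = -149 + 64*(13 + (1/49)*13*24025) = -149 + 64*(13 + 312325/49) = -149 + 64*(312962/49) = -149 + 20029568/49 = 20022267/49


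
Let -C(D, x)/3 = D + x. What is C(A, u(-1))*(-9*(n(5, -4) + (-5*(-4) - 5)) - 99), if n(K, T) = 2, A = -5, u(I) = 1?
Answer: -3024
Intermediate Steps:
C(D, x) = -3*D - 3*x (C(D, x) = -3*(D + x) = -3*D - 3*x)
C(A, u(-1))*(-9*(n(5, -4) + (-5*(-4) - 5)) - 99) = (-3*(-5) - 3*1)*(-9*(2 + (-5*(-4) - 5)) - 99) = (15 - 3)*(-9*(2 + (20 - 5)) - 99) = 12*(-9*(2 + 15) - 99) = 12*(-9*17 - 99) = 12*(-153 - 99) = 12*(-252) = -3024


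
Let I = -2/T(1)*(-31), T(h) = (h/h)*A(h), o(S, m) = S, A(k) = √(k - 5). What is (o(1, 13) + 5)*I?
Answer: -186*I ≈ -186.0*I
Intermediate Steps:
A(k) = √(-5 + k)
T(h) = √(-5 + h) (T(h) = (h/h)*√(-5 + h) = 1*√(-5 + h) = √(-5 + h))
I = -31*I (I = -2/√(-5 + 1)*(-31) = -2*(-I/2)*(-31) = -(-1)*I*(-31) = I*(-31) = -31*I ≈ -31.0*I)
(o(1, 13) + 5)*I = (1 + 5)*(-31*I) = 6*(-31*I) = -186*I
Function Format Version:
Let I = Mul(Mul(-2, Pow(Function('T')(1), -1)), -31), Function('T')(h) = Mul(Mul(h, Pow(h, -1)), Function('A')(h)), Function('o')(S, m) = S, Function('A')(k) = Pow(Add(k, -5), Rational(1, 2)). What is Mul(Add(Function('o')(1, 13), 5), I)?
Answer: Mul(-186, I) ≈ Mul(-186.00, I)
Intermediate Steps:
Function('A')(k) = Pow(Add(-5, k), Rational(1, 2))
Function('T')(h) = Pow(Add(-5, h), Rational(1, 2)) (Function('T')(h) = Mul(Mul(h, Pow(h, -1)), Pow(Add(-5, h), Rational(1, 2))) = Mul(1, Pow(Add(-5, h), Rational(1, 2))) = Pow(Add(-5, h), Rational(1, 2)))
I = Mul(-31, I) (I = Mul(Mul(-2, Pow(Pow(Add(-5, 1), Rational(1, 2)), -1)), -31) = Mul(Mul(-2, Pow(Pow(-4, Rational(1, 2)), -1)), -31) = Mul(Mul(-2, Pow(Mul(2, I), -1)), -31) = Mul(Mul(-2, Mul(Rational(-1, 2), I)), -31) = Mul(I, -31) = Mul(-31, I) ≈ Mul(-31.000, I))
Mul(Add(Function('o')(1, 13), 5), I) = Mul(Add(1, 5), Mul(-31, I)) = Mul(6, Mul(-31, I)) = Mul(-186, I)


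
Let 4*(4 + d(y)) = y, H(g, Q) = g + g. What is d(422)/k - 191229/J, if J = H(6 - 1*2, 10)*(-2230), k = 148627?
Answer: 28423603343/2651505680 ≈ 10.720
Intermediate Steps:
H(g, Q) = 2*g
d(y) = -4 + y/4
J = -17840 (J = (2*(6 - 1*2))*(-2230) = (2*(6 - 2))*(-2230) = (2*4)*(-2230) = 8*(-2230) = -17840)
d(422)/k - 191229/J = (-4 + (¼)*422)/148627 - 191229/(-17840) = (-4 + 211/2)*(1/148627) - 191229*(-1/17840) = (203/2)*(1/148627) + 191229/17840 = 203/297254 + 191229/17840 = 28423603343/2651505680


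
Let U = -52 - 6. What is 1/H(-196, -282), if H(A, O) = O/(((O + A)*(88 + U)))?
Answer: 2390/47 ≈ 50.851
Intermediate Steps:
U = -58
H(A, O) = O/(30*A + 30*O) (H(A, O) = O/(((O + A)*(88 - 58))) = O/(((A + O)*30)) = O/(30*A + 30*O))
1/H(-196, -282) = 1/((1/30)*(-282)/(-196 - 282)) = 1/((1/30)*(-282)/(-478)) = 1/((1/30)*(-282)*(-1/478)) = 1/(47/2390) = 2390/47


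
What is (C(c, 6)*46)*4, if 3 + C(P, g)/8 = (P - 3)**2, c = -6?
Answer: 114816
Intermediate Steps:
C(P, g) = -24 + 8*(-3 + P)**2 (C(P, g) = -24 + 8*(P - 3)**2 = -24 + 8*(-3 + P)**2)
(C(c, 6)*46)*4 = ((-24 + 8*(-3 - 6)**2)*46)*4 = ((-24 + 8*(-9)**2)*46)*4 = ((-24 + 8*81)*46)*4 = ((-24 + 648)*46)*4 = (624*46)*4 = 28704*4 = 114816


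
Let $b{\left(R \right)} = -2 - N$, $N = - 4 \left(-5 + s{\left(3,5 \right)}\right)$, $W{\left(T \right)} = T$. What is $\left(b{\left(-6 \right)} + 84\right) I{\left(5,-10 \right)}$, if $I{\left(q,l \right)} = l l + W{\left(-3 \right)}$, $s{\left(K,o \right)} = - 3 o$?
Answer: $194$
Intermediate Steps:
$I{\left(q,l \right)} = -3 + l^{2}$ ($I{\left(q,l \right)} = l l - 3 = l^{2} - 3 = -3 + l^{2}$)
$N = 80$ ($N = - 4 \left(-5 - 15\right) = \left(-4\right) \left(-20\right) = 80$)
$b{\left(R \right)} = -82$ ($b{\left(R \right)} = -2 - 80 = -82$)
$\left(b{\left(-6 \right)} + 84\right) I{\left(5,-10 \right)} = \left(-82 + 84\right) \left(-3 + \left(-10\right)^{2}\right) = 2 \left(-3 + 100\right) = 2 \cdot 97 = 194$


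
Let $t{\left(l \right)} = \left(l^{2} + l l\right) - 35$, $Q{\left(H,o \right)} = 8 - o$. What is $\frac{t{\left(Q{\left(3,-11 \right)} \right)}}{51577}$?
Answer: $\frac{687}{51577} \approx 0.01332$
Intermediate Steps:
$t{\left(l \right)} = -35 + 2 l^{2}$ ($t{\left(l \right)} = \left(l^{2} + l^{2}\right) - 35 = 2 l^{2} - 35 = -35 + 2 l^{2}$)
$\frac{t{\left(Q{\left(3,-11 \right)} \right)}}{51577} = \frac{-35 + 2 \left(8 - -11\right)^{2}}{51577} = \left(-35 + 2 \left(8 + 11\right)^{2}\right) \frac{1}{51577} = \left(-35 + 2 \cdot 19^{2}\right) \frac{1}{51577} = \left(-35 + 2 \cdot 361\right) \frac{1}{51577} = \left(-35 + 722\right) \frac{1}{51577} = 687 \cdot \frac{1}{51577} = \frac{687}{51577}$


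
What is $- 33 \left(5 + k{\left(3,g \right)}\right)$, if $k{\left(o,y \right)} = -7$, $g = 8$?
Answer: $66$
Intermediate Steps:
$- 33 \left(5 + k{\left(3,g \right)}\right) = - 33 \left(5 - 7\right) = \left(-33\right) \left(-2\right) = 66$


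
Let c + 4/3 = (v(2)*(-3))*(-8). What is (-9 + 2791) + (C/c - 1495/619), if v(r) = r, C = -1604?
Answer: 59475048/21665 ≈ 2745.2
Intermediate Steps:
c = 140/3 (c = -4/3 + (2*(-3))*(-8) = -4/3 - 6*(-8) = -4/3 + 48 = 140/3 ≈ 46.667)
(-9 + 2791) + (C/c - 1495/619) = (-9 + 2791) + (-1604/140/3 - 1495/619) = 2782 + (-1604*3/140 - 1495*1/619) = 2782 + (-1203/35 - 1495/619) = 2782 - 796982/21665 = 59475048/21665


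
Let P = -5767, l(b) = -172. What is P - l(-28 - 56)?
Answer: -5595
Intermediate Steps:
P - l(-28 - 56) = -5767 - 1*(-172) = -5767 + 172 = -5595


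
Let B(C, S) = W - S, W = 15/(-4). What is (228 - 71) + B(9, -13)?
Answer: 665/4 ≈ 166.25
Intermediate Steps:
W = -15/4 (W = 15*(-¼) = -15/4 ≈ -3.7500)
B(C, S) = -15/4 - S
(228 - 71) + B(9, -13) = (228 - 71) + (-15/4 - 1*(-13)) = 157 + (-15/4 + 13) = 157 + 37/4 = 665/4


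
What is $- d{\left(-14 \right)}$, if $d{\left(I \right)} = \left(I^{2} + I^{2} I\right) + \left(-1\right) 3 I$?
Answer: $2506$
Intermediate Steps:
$d{\left(I \right)} = I^{2} + I^{3} - 3 I$ ($d{\left(I \right)} = \left(I^{2} + I^{3}\right) - 3 I = I^{2} + I^{3} - 3 I$)
$- d{\left(-14 \right)} = - \left(-14\right) \left(-3 - 14 + \left(-14\right)^{2}\right) = - \left(-14\right) \left(-3 - 14 + 196\right) = - \left(-14\right) 179 = \left(-1\right) \left(-2506\right) = 2506$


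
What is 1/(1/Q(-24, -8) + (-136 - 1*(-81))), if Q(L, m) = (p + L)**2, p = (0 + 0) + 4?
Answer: -400/21999 ≈ -0.018183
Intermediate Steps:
p = 4 (p = 0 + 4 = 4)
Q(L, m) = (4 + L)**2
1/(1/Q(-24, -8) + (-136 - 1*(-81))) = 1/(1/((4 - 24)**2) + (-136 - 1*(-81))) = 1/(1/((-20)**2) + (-136 + 81)) = 1/(1/400 - 55) = 1/(-21999/400) = -400/21999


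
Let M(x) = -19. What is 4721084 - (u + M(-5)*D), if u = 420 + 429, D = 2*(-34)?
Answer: 4718943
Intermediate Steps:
D = -68
u = 849
4721084 - (u + M(-5)*D) = 4721084 - (849 - 19*(-68)) = 4721084 - (849 + 1292) = 4721084 - 1*2141 = 4721084 - 2141 = 4718943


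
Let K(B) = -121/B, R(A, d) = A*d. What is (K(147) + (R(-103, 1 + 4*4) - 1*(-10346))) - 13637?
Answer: -741295/147 ≈ -5042.8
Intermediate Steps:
(K(147) + (R(-103, 1 + 4*4) - 1*(-10346))) - 13637 = (-121/147 + (-103*(1 + 4*4) - 1*(-10346))) - 13637 = (-121*1/147 + (-103*(1 + 16) + 10346)) - 13637 = (-121/147 + (-103*17 + 10346)) - 13637 = (-121/147 + (-1751 + 10346)) - 13637 = (-121/147 + 8595) - 13637 = 1263344/147 - 13637 = -741295/147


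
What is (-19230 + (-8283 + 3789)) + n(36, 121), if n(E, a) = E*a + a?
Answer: -19247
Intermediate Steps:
n(E, a) = a + E*a
(-19230 + (-8283 + 3789)) + n(36, 121) = (-19230 + (-8283 + 3789)) + 121*(1 + 36) = (-19230 - 4494) + 121*37 = -23724 + 4477 = -19247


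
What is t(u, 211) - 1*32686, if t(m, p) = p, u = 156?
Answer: -32475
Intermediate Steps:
t(u, 211) - 1*32686 = 211 - 1*32686 = 211 - 32686 = -32475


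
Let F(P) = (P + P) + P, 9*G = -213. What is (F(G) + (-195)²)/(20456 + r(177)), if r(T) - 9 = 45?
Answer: 2711/1465 ≈ 1.8505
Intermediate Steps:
G = -71/3 (G = (⅑)*(-213) = -71/3 ≈ -23.667)
r(T) = 54 (r(T) = 9 + 45 = 54)
F(P) = 3*P (F(P) = 2*P + P = 3*P)
(F(G) + (-195)²)/(20456 + r(177)) = (3*(-71/3) + (-195)²)/(20456 + 54) = (-71 + 38025)/20510 = 37954*(1/20510) = 2711/1465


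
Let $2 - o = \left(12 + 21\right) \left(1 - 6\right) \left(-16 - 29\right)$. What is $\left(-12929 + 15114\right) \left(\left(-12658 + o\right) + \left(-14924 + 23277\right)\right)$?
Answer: $-25625680$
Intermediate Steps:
$o = -7423$ ($o = 2 - \left(12 + 21\right) \left(1 - 6\right) \left(-16 - 29\right) = 2 - 33 \left(\left(-5\right) \left(-45\right)\right) = 2 - 33 \cdot 225 = 2 - 7425 = -7423$)
$\left(-12929 + 15114\right) \left(\left(-12658 + o\right) + \left(-14924 + 23277\right)\right) = \left(-12929 + 15114\right) \left(\left(-12658 - 7423\right) + \left(-14924 + 23277\right)\right) = 2185 \left(-20081 + 8353\right) = 2185 \left(-11728\right) = -25625680$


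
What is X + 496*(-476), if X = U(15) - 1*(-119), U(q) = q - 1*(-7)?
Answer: -235955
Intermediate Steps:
U(q) = 7 + q (U(q) = q + 7 = 7 + q)
X = 141 (X = (7 + 15) - 1*(-119) = 22 + 119 = 141)
X + 496*(-476) = 141 + 496*(-476) = 141 - 236096 = -235955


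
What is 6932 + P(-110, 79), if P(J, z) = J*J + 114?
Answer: 19146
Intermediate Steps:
P(J, z) = 114 + J² (P(J, z) = J² + 114 = 114 + J²)
6932 + P(-110, 79) = 6932 + (114 + (-110)²) = 6932 + (114 + 12100) = 6932 + 12214 = 19146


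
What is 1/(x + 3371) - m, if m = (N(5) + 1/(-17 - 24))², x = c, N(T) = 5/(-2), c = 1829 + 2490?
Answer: -164751043/25853780 ≈ -6.3724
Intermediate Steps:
c = 4319
N(T) = -5/2 (N(T) = 5*(-½) = -5/2)
x = 4319
m = 42849/6724 (m = (-5/2 + 1/(-17 - 24))² = (-5/2 + 1/(-41))² = (-5/2 - 1/41)² = (-207/82)² = 42849/6724 ≈ 6.3725)
1/(x + 3371) - m = 1/(4319 + 3371) - 1*42849/6724 = 1/7690 - 42849/6724 = -164751043/25853780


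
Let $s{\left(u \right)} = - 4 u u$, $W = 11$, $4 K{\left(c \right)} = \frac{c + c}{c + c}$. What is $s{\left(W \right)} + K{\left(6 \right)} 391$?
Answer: $- \frac{1545}{4} \approx -386.25$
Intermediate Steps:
$K{\left(c \right)} = \frac{1}{4}$ ($K{\left(c \right)} = \frac{\left(c + c\right) \frac{1}{c + c}}{4} = \frac{2 c \frac{1}{2 c}}{4} = \frac{1}{4} \cdot 1 = \frac{1}{4}$)
$s{\left(u \right)} = - 4 u^{2}$
$s{\left(W \right)} + K{\left(6 \right)} 391 = - 4 \cdot 11^{2} + \frac{1}{4} \cdot 391 = \left(-4\right) 121 + \frac{391}{4} = -484 + \frac{391}{4} = - \frac{1545}{4}$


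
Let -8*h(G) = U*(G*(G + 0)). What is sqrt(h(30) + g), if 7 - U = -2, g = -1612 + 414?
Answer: I*sqrt(8842)/2 ≈ 47.016*I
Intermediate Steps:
g = -1198
U = 9 (U = 7 - 1*(-2) = 7 + 2 = 9)
h(G) = -9*G**2/8 (h(G) = -9*G*(G + 0)/8 = -9*G*G/8 = -9*G**2/8)
sqrt(h(30) + g) = sqrt(-9/8*30**2 - 1198) = sqrt(-9/8*900 - 1198) = sqrt(-2025/2 - 1198) = sqrt(-4421/2) = I*sqrt(8842)/2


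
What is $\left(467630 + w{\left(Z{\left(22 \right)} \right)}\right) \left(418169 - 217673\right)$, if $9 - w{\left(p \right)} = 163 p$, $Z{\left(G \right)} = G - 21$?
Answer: $93727068096$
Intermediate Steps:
$Z{\left(G \right)} = -21 + G$
$w{\left(p \right)} = 9 - 163 p$
$\left(467630 + w{\left(Z{\left(22 \right)} \right)}\right) \left(418169 - 217673\right) = \left(467630 + \left(9 - 163 \left(-21 + 22\right)\right)\right) \left(418169 - 217673\right) = \left(467630 + \left(9 - 163\right)\right) 200496 = \left(467630 - 154\right) 200496 = 467476 \cdot 200496 = 93727068096$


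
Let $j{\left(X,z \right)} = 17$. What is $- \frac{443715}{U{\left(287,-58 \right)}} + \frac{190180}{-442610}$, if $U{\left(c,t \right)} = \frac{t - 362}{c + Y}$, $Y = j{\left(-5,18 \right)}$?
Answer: $\frac{14215071370}{44261} \approx 3.2116 \cdot 10^{5}$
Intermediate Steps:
$Y = 17$
$U{\left(c,t \right)} = \frac{-362 + t}{17 + c}$ ($U{\left(c,t \right)} = \frac{t - 362}{c + 17} = \frac{-362 + t}{17 + c}$)
$- \frac{443715}{U{\left(287,-58 \right)}} + \frac{190180}{-442610} = - \frac{443715}{\frac{1}{17 + 287} \left(-362 - 58\right)} + \frac{190180}{-442610} = - \frac{443715}{\frac{1}{304} \left(-420\right)} + 190180 \left(- \frac{1}{442610}\right) = - \frac{443715}{\frac{1}{304} \left(-420\right)} - \frac{19018}{44261} = - \frac{443715}{- \frac{105}{76}} - \frac{19018}{44261} = \left(-443715\right) \left(- \frac{76}{105}\right) - \frac{19018}{44261} = \frac{2248156}{7} - \frac{19018}{44261} = \frac{14215071370}{44261}$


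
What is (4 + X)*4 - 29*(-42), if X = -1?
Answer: 1230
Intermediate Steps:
(4 + X)*4 - 29*(-42) = (4 - 1)*4 - 29*(-42) = 3*4 + 1218 = 12 + 1218 = 1230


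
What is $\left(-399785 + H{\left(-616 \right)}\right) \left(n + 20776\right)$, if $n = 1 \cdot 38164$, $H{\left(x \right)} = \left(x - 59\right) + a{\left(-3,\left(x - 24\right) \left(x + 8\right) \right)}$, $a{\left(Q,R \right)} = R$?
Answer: $-668379600$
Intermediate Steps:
$H{\left(x \right)} = -59 + x + \left(-24 + x\right) \left(8 + x\right)$ ($H{\left(x \right)} = \left(x - 59\right) + \left(x - 24\right) \left(x + 8\right) = \left(-59 + x\right) + \left(x - 24\right) \left(8 + x\right) = \left(-59 + x\right) + \left(-24 + x\right) \left(8 + x\right) = -59 + x + \left(-24 + x\right) \left(8 + x\right)$)
$n = 38164$
$\left(-399785 + H{\left(-616 \right)}\right) \left(n + 20776\right) = \left(-399785 - \left(-8989 - 379456\right)\right) \left(38164 + 20776\right) = \left(-399785 + \left(-251 + 379456 + 9240\right)\right) 58940 = \left(-399785 + 388445\right) 58940 = \left(-11340\right) 58940 = -668379600$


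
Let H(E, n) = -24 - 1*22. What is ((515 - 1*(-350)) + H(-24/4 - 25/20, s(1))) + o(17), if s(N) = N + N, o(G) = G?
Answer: 836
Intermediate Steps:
s(N) = 2*N
H(E, n) = -46 (H(E, n) = -24 - 22 = -46)
((515 - 1*(-350)) + H(-24/4 - 25/20, s(1))) + o(17) = ((515 - 1*(-350)) - 46) + 17 = ((515 + 350) - 46) + 17 = (865 - 46) + 17 = 819 + 17 = 836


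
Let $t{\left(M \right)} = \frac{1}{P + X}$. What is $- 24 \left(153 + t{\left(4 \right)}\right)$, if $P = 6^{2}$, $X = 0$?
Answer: $- \frac{11018}{3} \approx -3672.7$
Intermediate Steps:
$P = 36$
$t{\left(M \right)} = \frac{1}{36}$ ($t{\left(M \right)} = \frac{1}{36 + 0} = \frac{1}{36}$)
$- 24 \left(153 + t{\left(4 \right)}\right) = - 24 \left(153 + \frac{1}{36}\right) = \left(-24\right) \frac{5509}{36} = - \frac{11018}{3}$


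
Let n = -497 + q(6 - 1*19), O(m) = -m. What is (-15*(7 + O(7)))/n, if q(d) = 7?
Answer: 0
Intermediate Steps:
n = -490 (n = -497 + 7 = -490)
(-15*(7 + O(7)))/n = -15*(7 - 1*7)/(-490) = -15*(7 - 7)*(-1/490) = -15*0*(-1/490) = 0*(-1/490) = 0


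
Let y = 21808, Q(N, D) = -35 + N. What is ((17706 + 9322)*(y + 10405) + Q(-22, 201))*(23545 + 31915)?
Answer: 48286410222220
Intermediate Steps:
((17706 + 9322)*(y + 10405) + Q(-22, 201))*(23545 + 31915) = ((17706 + 9322)*(21808 + 10405) + (-35 - 22))*(23545 + 31915) = (27028*32213 - 57)*55460 = (870652964 - 57)*55460 = 870652907*55460 = 48286410222220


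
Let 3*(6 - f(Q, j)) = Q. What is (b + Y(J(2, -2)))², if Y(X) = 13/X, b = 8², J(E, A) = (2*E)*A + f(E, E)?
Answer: 223729/64 ≈ 3495.8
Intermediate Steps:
f(Q, j) = 6 - Q/3
J(E, A) = 6 - E/3 + 2*A*E (J(E, A) = (2*E)*A + (6 - E/3) = 2*A*E + (6 - E/3) = 6 - E/3 + 2*A*E)
b = 64
(b + Y(J(2, -2)))² = (64 + 13/(6 - ⅓*2 + 2*(-2)*2))² = (64 + 13/(6 - ⅔ - 8))² = (64 + 13/(-8/3))² = (64 + 13*(-3/8))² = (64 - 39/8)² = (473/8)² = 223729/64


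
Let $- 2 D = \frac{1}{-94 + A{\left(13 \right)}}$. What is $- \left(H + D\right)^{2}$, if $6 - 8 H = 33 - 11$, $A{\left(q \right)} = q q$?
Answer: $- \frac{90601}{22500} \approx -4.0267$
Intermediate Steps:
$A{\left(q \right)} = q^{2}$
$D = - \frac{1}{150}$ ($D = - \frac{1}{2 \left(-94 + 13^{2}\right)} = - \frac{1}{2 \left(-94 + 169\right)} = - \frac{1}{2 \cdot 75} = \left(- \frac{1}{2}\right) \frac{1}{75} = - \frac{1}{150} \approx -0.0066667$)
$H = -2$ ($H = \frac{3}{4} - \frac{33 - 11}{8} = \frac{3}{4} - \frac{11}{4} = -2$)
$- \left(H + D\right)^{2} = - \left(-2 - \frac{1}{150}\right)^{2} = - \left(- \frac{301}{150}\right)^{2} = \left(-1\right) \frac{90601}{22500} = - \frac{90601}{22500}$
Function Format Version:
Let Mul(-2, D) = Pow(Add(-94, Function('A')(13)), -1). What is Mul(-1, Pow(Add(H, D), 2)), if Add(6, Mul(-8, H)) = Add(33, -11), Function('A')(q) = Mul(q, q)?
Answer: Rational(-90601, 22500) ≈ -4.0267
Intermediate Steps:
Function('A')(q) = Pow(q, 2)
D = Rational(-1, 150) (D = Mul(Rational(-1, 2), Pow(Add(-94, Pow(13, 2)), -1)) = Mul(Rational(-1, 2), Pow(Add(-94, 169), -1)) = Mul(Rational(-1, 2), Pow(75, -1)) = Mul(Rational(-1, 2), Rational(1, 75)) = Rational(-1, 150) ≈ -0.0066667)
H = -2 (H = Add(Rational(3, 4), Mul(Rational(-1, 8), Add(33, -11))) = Add(Rational(3, 4), Mul(Rational(-1, 8), 22)) = Add(Rational(3, 4), Rational(-11, 4)) = -2)
Mul(-1, Pow(Add(H, D), 2)) = Mul(-1, Pow(Add(-2, Rational(-1, 150)), 2)) = Mul(-1, Pow(Rational(-301, 150), 2)) = Mul(-1, Rational(90601, 22500)) = Rational(-90601, 22500)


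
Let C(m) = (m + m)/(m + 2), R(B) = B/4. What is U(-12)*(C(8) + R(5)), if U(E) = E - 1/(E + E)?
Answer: -5453/160 ≈ -34.081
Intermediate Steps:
R(B) = B/4 (R(B) = B*(¼) = B/4)
C(m) = 2*m/(2 + m) (C(m) = (2*m)/(2 + m) = 2*m/(2 + m))
U(E) = E - 1/(2*E)
U(-12)*(C(8) + R(5)) = (-12 - ½/(-12))*(2*8/(2 + 8) + (¼)*5) = (-12 - ½*(-1/12))*(2*8/10 + 5/4) = (-12 + 1/24)*(2*8*(⅒) + 5/4) = -287*(8/5 + 5/4)/24 = -287/24*57/20 = -5453/160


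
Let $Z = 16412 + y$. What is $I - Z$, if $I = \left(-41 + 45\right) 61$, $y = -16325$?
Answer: $157$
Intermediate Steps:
$Z = 87$ ($Z = 16412 - 16325 = 87$)
$I = 244$ ($I = 4 \cdot 61 = 244$)
$I - Z = 244 - 87 = 157$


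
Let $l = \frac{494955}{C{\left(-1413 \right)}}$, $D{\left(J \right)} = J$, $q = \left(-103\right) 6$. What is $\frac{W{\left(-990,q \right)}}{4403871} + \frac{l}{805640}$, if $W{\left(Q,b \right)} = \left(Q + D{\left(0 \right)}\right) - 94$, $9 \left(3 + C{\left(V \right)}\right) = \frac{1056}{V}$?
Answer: $- \frac{1850247563154367}{9273591542271672} \approx -0.19952$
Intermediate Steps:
$q = -618$
$C{\left(V \right)} = -3 + \frac{352}{3 V}$ ($C{\left(V \right)} = -3 + \frac{1056 \frac{1}{V}}{9} = -3 + \frac{352}{3 V}$)
$l = - \frac{2098114245}{13069}$ ($l = \frac{494955}{-3 + \frac{352}{3 \left(-1413\right)}} = \frac{494955}{-3 + \frac{352}{3} \left(- \frac{1}{1413}\right)} = \frac{494955}{-3 - \frac{352}{4239}} = \frac{494955}{- \frac{13069}{4239}} = 494955 \left(- \frac{4239}{13069}\right) = - \frac{2098114245}{13069} \approx -1.6054 \cdot 10^{5}$)
$W{\left(Q,b \right)} = -94 + Q$ ($W{\left(Q,b \right)} = \left(Q + 0\right) - 94 = Q - 94 = -94 + Q$)
$\frac{W{\left(-990,q \right)}}{4403871} + \frac{l}{805640} = \frac{-94 - 990}{4403871} - \frac{2098114245}{13069 \cdot 805640} = \left(-1084\right) \frac{1}{4403871} - \frac{419622849}{2105781832} = - \frac{1084}{4403871} - \frac{419622849}{2105781832} = - \frac{1850247563154367}{9273591542271672}$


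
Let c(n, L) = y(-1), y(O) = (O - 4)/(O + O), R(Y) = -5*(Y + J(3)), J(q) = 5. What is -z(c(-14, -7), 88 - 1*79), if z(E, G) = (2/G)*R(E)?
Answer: 25/3 ≈ 8.3333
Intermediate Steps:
R(Y) = -25 - 5*Y (R(Y) = -5*(Y + 5) = -5*(5 + Y) = -25 - 5*Y)
y(O) = (-4 + O)/(2*O) (y(O) = (-4 + O)/((2*O)) = (-4 + O)*(1/(2*O)) = (-4 + O)/(2*O))
c(n, L) = 5/2 (c(n, L) = (½)*(-4 - 1)/(-1) = (½)*(-1)*(-5) = 5/2)
z(E, G) = 2*(-25 - 5*E)/G (z(E, G) = (2/G)*(-25 - 5*E) = 2*(-25 - 5*E)/G)
-z(c(-14, -7), 88 - 1*79) = -10*(-5 - 1*5/2)/(88 - 1*79) = -10*(-5 - 5/2)/(88 - 79) = -10*(-15)/(9*2) = -1*(-25/3) = 25/3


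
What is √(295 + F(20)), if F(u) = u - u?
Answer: √295 ≈ 17.176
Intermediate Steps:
F(u) = 0
√(295 + F(20)) = √(295 + 0) = √295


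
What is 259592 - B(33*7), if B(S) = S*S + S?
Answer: 206000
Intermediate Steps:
B(S) = S + S² (B(S) = S² + S = S + S²)
259592 - B(33*7) = 259592 - 33*7*(1 + 33*7) = 259592 - 231*(1 + 231) = 259592 - 231*232 = 259592 - 1*53592 = 259592 - 53592 = 206000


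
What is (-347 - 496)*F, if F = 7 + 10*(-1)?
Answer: 2529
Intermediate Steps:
F = -3 (F = 7 - 10 = -3)
(-347 - 496)*F = (-347 - 496)*(-3) = -843*(-3) = 2529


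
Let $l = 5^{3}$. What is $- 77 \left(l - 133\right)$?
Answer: $616$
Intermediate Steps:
$l = 125$
$- 77 \left(l - 133\right) = - 77 \left(125 - 133\right) = \left(-77\right) \left(-8\right) = 616$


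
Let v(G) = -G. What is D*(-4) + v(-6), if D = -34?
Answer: 142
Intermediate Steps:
D*(-4) + v(-6) = -34*(-4) - 1*(-6) = 136 + 6 = 142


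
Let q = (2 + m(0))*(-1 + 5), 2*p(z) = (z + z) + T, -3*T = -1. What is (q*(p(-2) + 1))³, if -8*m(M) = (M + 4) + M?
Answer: -125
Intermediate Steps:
T = ⅓ (T = -⅓*(-1) = ⅓ ≈ 0.33333)
m(M) = -½ - M/4 (m(M) = -((M + 4) + M)/8 = -((4 + M) + M)/8 = -(4 + 2*M)/8 = -½ - M/4)
p(z) = ⅙ + z (p(z) = ((z + z) + ⅓)/2 = (2*z + ⅓)/2 = (⅓ + 2*z)/2 = ⅙ + z)
q = 6 (q = (2 + (-½ - ¼*0))*(-1 + 5) = (2 + (-½ + 0))*4 = (2 - ½)*4 = (3/2)*4 = 6)
(q*(p(-2) + 1))³ = (6*((⅙ - 2) + 1))³ = (6*(-11/6 + 1))³ = (6*(-⅚))³ = (-5)³ = -125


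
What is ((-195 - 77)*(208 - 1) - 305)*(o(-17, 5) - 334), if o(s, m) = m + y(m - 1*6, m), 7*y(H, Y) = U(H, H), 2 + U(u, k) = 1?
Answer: 18632448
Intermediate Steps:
U(u, k) = -1 (U(u, k) = -2 + 1 = -1)
y(H, Y) = -⅐ (y(H, Y) = (⅐)*(-1) = -⅐)
o(s, m) = -⅐ + m (o(s, m) = m - ⅐ = -⅐ + m)
((-195 - 77)*(208 - 1) - 305)*(o(-17, 5) - 334) = ((-195 - 77)*(208 - 1) - 305)*((-⅐ + 5) - 334) = (-272*207 - 305)*(34/7 - 334) = (-56304 - 305)*(-2304/7) = -56609*(-2304/7) = 18632448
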